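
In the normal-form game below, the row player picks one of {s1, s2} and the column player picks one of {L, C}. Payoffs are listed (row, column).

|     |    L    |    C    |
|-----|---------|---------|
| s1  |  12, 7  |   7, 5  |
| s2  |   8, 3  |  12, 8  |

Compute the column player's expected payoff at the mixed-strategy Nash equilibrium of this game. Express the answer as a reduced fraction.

The row player mixes with probability p on s1, chosen so the column player is indifferent: 7p + 3(1−p) = 5p + 8(1−p) gives p = 5/7.
The column player's expected payoff is 7·5/7 + 3·2/7 = 41/7.

41/7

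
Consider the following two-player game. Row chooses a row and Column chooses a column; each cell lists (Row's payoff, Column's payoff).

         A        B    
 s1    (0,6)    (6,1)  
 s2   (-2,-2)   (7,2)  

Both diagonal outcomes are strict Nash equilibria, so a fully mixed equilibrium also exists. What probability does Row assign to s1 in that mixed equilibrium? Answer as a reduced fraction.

4/9

Row's mix p on s1 must make Column indifferent between A and B.
Column's payoff from A: 6p + (-2)(1−p). From B: 1p + 2(1−p).
Set equal: 5p = 4(1−p) → p = 4/9.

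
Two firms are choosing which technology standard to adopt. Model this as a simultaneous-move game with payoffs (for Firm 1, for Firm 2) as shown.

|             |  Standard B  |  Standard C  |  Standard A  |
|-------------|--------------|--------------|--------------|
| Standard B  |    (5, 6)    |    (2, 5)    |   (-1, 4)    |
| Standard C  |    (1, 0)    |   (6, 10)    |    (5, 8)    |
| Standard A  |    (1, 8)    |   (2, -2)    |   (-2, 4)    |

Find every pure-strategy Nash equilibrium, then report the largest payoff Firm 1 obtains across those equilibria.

Both Standard B is a pure NE (Firm 1: 5 ≥ 1; Firm 2: 6 ≥ 5). Firm 1 gets 5.
Both Standard C is a pure NE (Firm 1: 6 ≥ 2; Firm 2: 10 ≥ 8). Firm 1 gets 6.
Every other cell has a profitable deviation for at least one player. Highest of {5, 6} is 6.

6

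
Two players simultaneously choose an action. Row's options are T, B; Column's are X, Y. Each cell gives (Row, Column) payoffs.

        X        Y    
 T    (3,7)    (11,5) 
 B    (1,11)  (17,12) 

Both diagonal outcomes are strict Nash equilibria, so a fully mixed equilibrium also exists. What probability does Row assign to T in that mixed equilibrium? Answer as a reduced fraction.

Row's mix p on T must make Column indifferent between X and Y.
Column's payoff from X: 7p + 11(1−p). From Y: 5p + 12(1−p).
Set equal: 2p = 1(1−p) → p = 1/3.

1/3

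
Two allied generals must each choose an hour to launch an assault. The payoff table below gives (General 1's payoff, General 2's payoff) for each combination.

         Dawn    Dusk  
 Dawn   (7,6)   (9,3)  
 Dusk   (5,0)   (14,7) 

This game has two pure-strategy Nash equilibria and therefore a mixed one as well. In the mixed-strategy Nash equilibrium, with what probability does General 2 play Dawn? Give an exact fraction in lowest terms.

General 2's mix q on Dawn must make General 1 indifferent between Dawn and Dusk.
General 1's payoff from Dawn: 7q + 9(1−q). From Dusk: 5q + 14(1−q).
Set equal: 2q = 5(1−q) → q = 5/7.

5/7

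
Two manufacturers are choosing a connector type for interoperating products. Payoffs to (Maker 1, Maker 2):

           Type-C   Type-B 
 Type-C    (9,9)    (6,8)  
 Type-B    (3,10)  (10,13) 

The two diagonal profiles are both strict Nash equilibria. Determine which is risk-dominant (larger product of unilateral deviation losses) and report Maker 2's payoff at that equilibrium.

At both Type-C: Maker 1 loses 9 − 3 = 6 by deviating; Maker 2 loses 9 − 8 = 1. Product = 6·1 = 6.
At both Type-B: Maker 1 loses 10 − 6 = 4 by deviating; Maker 2 loses 13 − 10 = 3. Product = 4·3 = 12.
12 > 6, so both Type-B is risk-dominant. Maker 2's payoff there is 13.

13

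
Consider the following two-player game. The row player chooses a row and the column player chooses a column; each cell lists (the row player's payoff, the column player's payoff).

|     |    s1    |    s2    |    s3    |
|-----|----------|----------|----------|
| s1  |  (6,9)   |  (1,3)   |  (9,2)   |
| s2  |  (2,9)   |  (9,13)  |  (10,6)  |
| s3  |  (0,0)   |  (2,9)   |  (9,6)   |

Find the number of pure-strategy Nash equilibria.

Both s1: the row player gets 6 (best alternative 2); the column player gets 9 (best alternative 3). Neither deviates — NE.
Both s2: the row player gets 9 (best alternative 2); the column player gets 13 (best alternative 9). Neither deviates — NE.
Both s3 is not a NE: the row player would switch to s2 (10 > 9).
No other cell survives both best-response checks, so there are 2 pure NE.

2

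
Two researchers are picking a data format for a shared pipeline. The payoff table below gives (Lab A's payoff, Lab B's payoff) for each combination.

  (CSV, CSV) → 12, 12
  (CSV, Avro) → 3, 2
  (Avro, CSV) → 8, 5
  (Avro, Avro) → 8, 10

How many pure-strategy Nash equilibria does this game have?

Both CSV: Lab A gets 12 (best alternative 8); Lab B gets 12 (best alternative 2). Neither deviates — NE.
Both Avro: Lab A gets 8 (best alternative 3); Lab B gets 10 (best alternative 5). Neither deviates — NE.
(CSV, Avro) is not a NE: Lab A would switch to Avro (8 > 3).
No other cell survives both best-response checks, so there are 2 pure NE.

2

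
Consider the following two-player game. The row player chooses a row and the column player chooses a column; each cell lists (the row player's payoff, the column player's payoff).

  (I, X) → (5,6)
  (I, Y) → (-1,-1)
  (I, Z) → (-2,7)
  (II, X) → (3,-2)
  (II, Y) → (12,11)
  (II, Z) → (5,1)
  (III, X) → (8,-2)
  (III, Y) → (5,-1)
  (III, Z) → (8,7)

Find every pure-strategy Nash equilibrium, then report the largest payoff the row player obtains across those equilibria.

(II, Y) is a pure NE (the row player: 12 ≥ 5; the column player: 11 ≥ 1). The row player gets 12.
(III, Z) is a pure NE (the row player: 8 ≥ 5; the column player: 7 ≥ -1). The row player gets 8.
Every other cell has a profitable deviation for at least one player. Highest of {12, 8} is 12.

12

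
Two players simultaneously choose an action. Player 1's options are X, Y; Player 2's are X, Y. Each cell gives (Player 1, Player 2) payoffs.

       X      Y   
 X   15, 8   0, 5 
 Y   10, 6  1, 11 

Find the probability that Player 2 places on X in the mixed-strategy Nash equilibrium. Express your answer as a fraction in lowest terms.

1/6

Player 2's mix q on X must make Player 1 indifferent between X and Y.
Player 1's payoff from X: 15q + 0(1−q). From Y: 10q + 1(1−q).
Set equal: 5q = 1(1−q) → q = 1/6.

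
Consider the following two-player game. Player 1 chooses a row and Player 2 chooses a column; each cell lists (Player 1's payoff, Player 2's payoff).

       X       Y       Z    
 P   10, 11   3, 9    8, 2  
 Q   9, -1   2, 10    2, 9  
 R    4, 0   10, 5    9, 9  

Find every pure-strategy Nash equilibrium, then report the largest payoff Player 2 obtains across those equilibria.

(P, X) is a pure NE (Player 1: 10 ≥ 9; Player 2: 11 ≥ 9). Player 2 gets 11.
(R, Z) is a pure NE (Player 1: 9 ≥ 8; Player 2: 9 ≥ 5). Player 2 gets 9.
Every other cell has a profitable deviation for at least one player. Highest of {11, 9} is 11.

11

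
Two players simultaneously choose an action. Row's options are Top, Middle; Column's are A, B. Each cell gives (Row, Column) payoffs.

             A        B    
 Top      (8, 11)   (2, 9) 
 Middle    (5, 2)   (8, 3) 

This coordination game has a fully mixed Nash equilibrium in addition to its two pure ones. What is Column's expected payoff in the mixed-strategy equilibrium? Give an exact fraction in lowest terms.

Row mixes with probability p on Top, chosen so Column is indifferent: 11p + 2(1−p) = 9p + 3(1−p) gives p = 1/3.
Column's expected payoff is 11·1/3 + 2·2/3 = 5.

5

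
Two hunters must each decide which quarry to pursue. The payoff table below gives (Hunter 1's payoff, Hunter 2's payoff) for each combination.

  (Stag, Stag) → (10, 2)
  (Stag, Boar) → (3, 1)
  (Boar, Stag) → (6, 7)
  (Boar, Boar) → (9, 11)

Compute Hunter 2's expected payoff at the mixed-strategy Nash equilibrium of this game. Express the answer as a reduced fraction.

3

Hunter 1 mixes with probability p on Stag, chosen so Hunter 2 is indifferent: 2p + 7(1−p) = 1p + 11(1−p) gives p = 4/5.
Hunter 2's expected payoff is 2·4/5 + 7·1/5 = 3.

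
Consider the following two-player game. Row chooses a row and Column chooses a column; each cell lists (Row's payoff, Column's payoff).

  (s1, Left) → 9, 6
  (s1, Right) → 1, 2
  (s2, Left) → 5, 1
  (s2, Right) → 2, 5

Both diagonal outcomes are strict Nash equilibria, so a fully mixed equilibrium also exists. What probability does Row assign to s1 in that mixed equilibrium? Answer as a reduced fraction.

1/2

Row's mix p on s1 must make Column indifferent between Left and Right.
Column's payoff from Left: 6p + 1(1−p). From Right: 2p + 5(1−p).
Set equal: 4p = 4(1−p) → p = 4/8 = 1/2.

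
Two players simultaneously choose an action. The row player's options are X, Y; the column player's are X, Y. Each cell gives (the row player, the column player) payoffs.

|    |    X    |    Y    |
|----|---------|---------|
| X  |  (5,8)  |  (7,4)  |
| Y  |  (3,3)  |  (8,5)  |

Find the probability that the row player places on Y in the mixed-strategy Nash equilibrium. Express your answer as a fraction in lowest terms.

The row player's mix p on X must make the column player indifferent between X and Y.
The column player's payoff from X: 8p + 3(1−p). From Y: 4p + 5(1−p).
Set equal: 4p = 2(1−p) → p = 2/6 = 1/3.
Probability on Y is 1 − 1/3 = 2/3.

2/3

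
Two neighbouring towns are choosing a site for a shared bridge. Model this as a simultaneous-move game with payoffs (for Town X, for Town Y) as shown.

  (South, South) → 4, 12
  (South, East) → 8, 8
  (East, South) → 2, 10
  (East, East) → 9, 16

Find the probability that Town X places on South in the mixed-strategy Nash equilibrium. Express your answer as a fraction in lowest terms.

Town X's mix p on South must make Town Y indifferent between South and East.
Town Y's payoff from South: 12p + 10(1−p). From East: 8p + 16(1−p).
Set equal: 4p = 6(1−p) → p = 6/10 = 3/5.

3/5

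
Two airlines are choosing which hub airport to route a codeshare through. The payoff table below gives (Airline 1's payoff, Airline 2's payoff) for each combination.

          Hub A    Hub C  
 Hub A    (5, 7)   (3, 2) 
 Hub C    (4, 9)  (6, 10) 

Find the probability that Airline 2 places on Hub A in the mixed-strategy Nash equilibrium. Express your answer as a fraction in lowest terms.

Airline 2's mix q on Hub A must make Airline 1 indifferent between Hub A and Hub C.
Airline 1's payoff from Hub A: 5q + 3(1−q). From Hub C: 4q + 6(1−q).
Set equal: 1q = 3(1−q) → q = 3/4.

3/4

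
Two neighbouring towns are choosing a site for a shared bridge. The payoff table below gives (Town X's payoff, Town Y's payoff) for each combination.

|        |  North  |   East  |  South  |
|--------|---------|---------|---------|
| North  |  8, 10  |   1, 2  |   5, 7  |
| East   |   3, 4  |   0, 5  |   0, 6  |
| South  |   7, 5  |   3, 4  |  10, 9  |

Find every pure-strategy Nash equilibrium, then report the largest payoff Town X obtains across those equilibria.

10

Both North is a pure NE (Town X: 8 ≥ 7; Town Y: 10 ≥ 7). Town X gets 8.
Both South is a pure NE (Town X: 10 ≥ 5; Town Y: 9 ≥ 5). Town X gets 10.
Every other cell has a profitable deviation for at least one player. Highest of {8, 10} is 10.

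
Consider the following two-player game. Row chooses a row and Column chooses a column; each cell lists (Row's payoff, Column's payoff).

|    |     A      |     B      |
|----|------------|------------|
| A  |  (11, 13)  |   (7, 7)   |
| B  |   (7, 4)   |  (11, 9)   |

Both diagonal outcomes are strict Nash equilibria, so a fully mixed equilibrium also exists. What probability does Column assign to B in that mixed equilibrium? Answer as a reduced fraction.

Column's mix q on A must make Row indifferent between A and B.
Row's payoff from A: 11q + 7(1−q). From B: 7q + 11(1−q).
Set equal: 4q = 4(1−q) → q = 4/8 = 1/2.
Probability on B is 1 − 1/2 = 1/2.

1/2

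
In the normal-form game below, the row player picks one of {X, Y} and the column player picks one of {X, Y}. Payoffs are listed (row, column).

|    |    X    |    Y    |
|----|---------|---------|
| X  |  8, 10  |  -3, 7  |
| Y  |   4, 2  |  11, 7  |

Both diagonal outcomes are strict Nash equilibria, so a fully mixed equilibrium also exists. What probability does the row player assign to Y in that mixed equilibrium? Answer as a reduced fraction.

3/8

The row player's mix p on X must make the column player indifferent between X and Y.
The column player's payoff from X: 10p + 2(1−p). From Y: 7p + 7(1−p).
Set equal: 3p = 5(1−p) → p = 5/8.
Probability on Y is 1 − 5/8 = 3/8.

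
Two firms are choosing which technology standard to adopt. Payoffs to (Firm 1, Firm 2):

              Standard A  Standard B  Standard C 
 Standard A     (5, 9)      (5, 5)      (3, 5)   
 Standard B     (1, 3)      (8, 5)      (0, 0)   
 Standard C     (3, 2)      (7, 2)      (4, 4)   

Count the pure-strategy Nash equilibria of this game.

3

Both Standard A: Firm 1 gets 5 (best alternative 3); Firm 2 gets 9 (best alternative 5). Neither deviates — NE.
Both Standard B: Firm 1 gets 8 (best alternative 7); Firm 2 gets 5 (best alternative 3). Neither deviates — NE.
Both Standard C: Firm 1 gets 4 (best alternative 3); Firm 2 gets 4 (best alternative 2). Neither deviates — NE.
(Standard A, Standard B) is not a NE: Firm 1 would switch to Standard B (8 > 5).
No other cell survives both best-response checks, so there are 3 pure NE.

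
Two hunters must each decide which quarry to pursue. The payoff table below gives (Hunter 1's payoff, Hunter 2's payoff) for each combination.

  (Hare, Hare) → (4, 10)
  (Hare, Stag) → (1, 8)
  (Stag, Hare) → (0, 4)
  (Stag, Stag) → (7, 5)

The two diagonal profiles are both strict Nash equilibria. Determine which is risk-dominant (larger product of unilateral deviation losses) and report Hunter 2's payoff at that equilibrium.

10

At both Hare: Hunter 1 loses 4 − 0 = 4 by deviating; Hunter 2 loses 10 − 8 = 2. Product = 4·2 = 8.
At both Stag: Hunter 1 loses 7 − 1 = 6 by deviating; Hunter 2 loses 5 − 4 = 1. Product = 6·1 = 6.
8 > 6, so both Hare is risk-dominant. Hunter 2's payoff there is 10.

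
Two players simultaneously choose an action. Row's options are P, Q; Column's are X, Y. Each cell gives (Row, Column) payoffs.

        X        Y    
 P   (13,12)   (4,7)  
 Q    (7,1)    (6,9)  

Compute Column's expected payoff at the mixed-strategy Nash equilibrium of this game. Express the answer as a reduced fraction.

Row mixes with probability p on P, chosen so Column is indifferent: 12p + 1(1−p) = 7p + 9(1−p) gives p = 8/13.
Column's expected payoff is 12·8/13 + 1·5/13 = 101/13.

101/13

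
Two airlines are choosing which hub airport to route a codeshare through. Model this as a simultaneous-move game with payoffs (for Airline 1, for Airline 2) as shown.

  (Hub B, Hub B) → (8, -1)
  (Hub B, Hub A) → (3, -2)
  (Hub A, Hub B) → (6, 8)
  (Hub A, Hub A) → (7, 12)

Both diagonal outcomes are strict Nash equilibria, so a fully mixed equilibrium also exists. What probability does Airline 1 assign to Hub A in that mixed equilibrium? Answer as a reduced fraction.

Airline 1's mix p on Hub B must make Airline 2 indifferent between Hub B and Hub A.
Airline 2's payoff from Hub B: (-1)p + 8(1−p). From Hub A: (-2)p + 12(1−p).
Set equal: 1p = 4(1−p) → p = 4/5.
Probability on Hub A is 1 − 4/5 = 1/5.

1/5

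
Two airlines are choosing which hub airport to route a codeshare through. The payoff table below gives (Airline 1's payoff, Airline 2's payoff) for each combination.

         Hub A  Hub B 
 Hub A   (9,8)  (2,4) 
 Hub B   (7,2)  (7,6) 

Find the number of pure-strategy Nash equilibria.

2

Both Hub A: Airline 1 gets 9 (best alternative 7); Airline 2 gets 8 (best alternative 4). Neither deviates — NE.
Both Hub B: Airline 1 gets 7 (best alternative 2); Airline 2 gets 6 (best alternative 2). Neither deviates — NE.
(Hub B, Hub A) is not a NE: Airline 1 would switch to Hub A (9 > 7).
No other cell survives both best-response checks, so there are 2 pure NE.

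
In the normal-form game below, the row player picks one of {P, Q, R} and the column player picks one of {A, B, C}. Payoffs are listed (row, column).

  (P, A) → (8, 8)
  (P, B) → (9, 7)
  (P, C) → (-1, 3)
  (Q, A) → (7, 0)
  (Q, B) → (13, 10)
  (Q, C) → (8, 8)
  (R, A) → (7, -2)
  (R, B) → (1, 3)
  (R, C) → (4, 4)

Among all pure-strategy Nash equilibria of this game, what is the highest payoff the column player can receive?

(P, A) is a pure NE (the row player: 8 ≥ 7; the column player: 8 ≥ 7). The column player gets 8.
(Q, B) is a pure NE (the row player: 13 ≥ 9; the column player: 10 ≥ 8). The column player gets 10.
Every other cell has a profitable deviation for at least one player. Highest of {8, 10} is 10.

10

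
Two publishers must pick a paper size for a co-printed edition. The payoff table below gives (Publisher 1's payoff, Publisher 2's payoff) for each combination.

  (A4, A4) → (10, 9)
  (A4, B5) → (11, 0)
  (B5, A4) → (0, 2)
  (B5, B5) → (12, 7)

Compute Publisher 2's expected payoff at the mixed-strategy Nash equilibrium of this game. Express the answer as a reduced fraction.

9/2

Publisher 1 mixes with probability p on A4, chosen so Publisher 2 is indifferent: 9p + 2(1−p) = 0p + 7(1−p) gives p = 5/14.
Publisher 2's expected payoff is 9·5/14 + 2·9/14 = 9/2.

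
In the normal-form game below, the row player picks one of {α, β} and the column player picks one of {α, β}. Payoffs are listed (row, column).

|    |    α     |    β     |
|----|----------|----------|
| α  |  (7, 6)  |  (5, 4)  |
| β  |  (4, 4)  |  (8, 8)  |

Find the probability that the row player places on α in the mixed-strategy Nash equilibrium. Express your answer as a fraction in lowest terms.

2/3

The row player's mix p on α must make the column player indifferent between α and β.
The column player's payoff from α: 6p + 4(1−p). From β: 4p + 8(1−p).
Set equal: 2p = 4(1−p) → p = 4/6 = 2/3.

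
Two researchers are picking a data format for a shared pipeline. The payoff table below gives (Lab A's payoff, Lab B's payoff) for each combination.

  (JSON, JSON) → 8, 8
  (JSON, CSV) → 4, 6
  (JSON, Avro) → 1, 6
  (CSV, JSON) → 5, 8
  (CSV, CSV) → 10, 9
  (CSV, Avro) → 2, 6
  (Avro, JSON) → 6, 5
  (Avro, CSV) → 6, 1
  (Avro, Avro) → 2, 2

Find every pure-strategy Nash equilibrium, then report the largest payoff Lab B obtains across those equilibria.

9

Both JSON is a pure NE (Lab A: 8 ≥ 6; Lab B: 8 ≥ 6). Lab B gets 8.
Both CSV is a pure NE (Lab A: 10 ≥ 6; Lab B: 9 ≥ 8). Lab B gets 9.
Every other cell has a profitable deviation for at least one player. Highest of {8, 9} is 9.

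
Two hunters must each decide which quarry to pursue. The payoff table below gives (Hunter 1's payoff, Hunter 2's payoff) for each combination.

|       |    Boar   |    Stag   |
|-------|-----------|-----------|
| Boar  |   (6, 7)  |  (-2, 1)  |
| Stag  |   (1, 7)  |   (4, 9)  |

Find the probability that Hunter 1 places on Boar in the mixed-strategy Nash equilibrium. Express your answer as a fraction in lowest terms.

1/4

Hunter 1's mix p on Boar must make Hunter 2 indifferent between Boar and Stag.
Hunter 2's payoff from Boar: 7p + 7(1−p). From Stag: 1p + 9(1−p).
Set equal: 6p = 2(1−p) → p = 2/8 = 1/4.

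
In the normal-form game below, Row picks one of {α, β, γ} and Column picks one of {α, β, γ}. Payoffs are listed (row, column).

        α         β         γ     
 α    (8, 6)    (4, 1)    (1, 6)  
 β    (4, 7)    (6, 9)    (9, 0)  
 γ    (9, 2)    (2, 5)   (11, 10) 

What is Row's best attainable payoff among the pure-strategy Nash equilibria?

11

Both β is a pure NE (Row: 6 ≥ 4; Column: 9 ≥ 7). Row gets 6.
Both γ is a pure NE (Row: 11 ≥ 9; Column: 10 ≥ 5). Row gets 11.
Every other cell has a profitable deviation for at least one player. Highest of {6, 11} is 11.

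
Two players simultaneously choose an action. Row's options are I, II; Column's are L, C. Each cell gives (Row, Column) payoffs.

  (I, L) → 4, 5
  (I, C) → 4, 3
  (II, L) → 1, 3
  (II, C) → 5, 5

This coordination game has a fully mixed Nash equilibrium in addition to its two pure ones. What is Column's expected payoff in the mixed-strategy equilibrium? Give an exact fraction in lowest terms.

Row mixes with probability p on I, chosen so Column is indifferent: 5p + 3(1−p) = 3p + 5(1−p) gives p = 1/2.
Column's expected payoff is 5·1/2 + 3·1/2 = 4.

4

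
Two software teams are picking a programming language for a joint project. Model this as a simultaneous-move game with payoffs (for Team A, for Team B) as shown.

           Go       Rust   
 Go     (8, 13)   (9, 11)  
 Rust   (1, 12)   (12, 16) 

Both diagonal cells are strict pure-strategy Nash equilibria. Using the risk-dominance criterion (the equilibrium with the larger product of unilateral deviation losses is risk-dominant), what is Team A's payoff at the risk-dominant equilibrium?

At both Go: Team A loses 8 − 1 = 7 by deviating; Team B loses 13 − 11 = 2. Product = 7·2 = 14.
At both Rust: Team A loses 12 − 9 = 3 by deviating; Team B loses 16 − 12 = 4. Product = 3·4 = 12.
14 > 12, so both Go is risk-dominant. Team A's payoff there is 8.

8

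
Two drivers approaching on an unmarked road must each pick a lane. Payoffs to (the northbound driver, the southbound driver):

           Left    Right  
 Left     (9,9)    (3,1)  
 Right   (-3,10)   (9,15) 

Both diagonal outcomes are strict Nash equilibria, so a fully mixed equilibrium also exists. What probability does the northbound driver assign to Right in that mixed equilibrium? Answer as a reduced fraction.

8/13

The northbound driver's mix p on Left must make the southbound driver indifferent between Left and Right.
The southbound driver's payoff from Left: 9p + 10(1−p). From Right: 1p + 15(1−p).
Set equal: 8p = 5(1−p) → p = 5/13.
Probability on Right is 1 − 5/13 = 8/13.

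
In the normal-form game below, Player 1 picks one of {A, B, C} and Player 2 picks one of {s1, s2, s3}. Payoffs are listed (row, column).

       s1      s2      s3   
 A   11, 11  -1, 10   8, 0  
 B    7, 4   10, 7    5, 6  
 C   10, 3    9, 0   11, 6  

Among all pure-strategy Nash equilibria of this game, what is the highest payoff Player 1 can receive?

11

(A, s1) is a pure NE (Player 1: 11 ≥ 10; Player 2: 11 ≥ 10). Player 1 gets 11.
(B, s2) is a pure NE (Player 1: 10 ≥ 9; Player 2: 7 ≥ 6). Player 1 gets 10.
(C, s3) is a pure NE (Player 1: 11 ≥ 8; Player 2: 6 ≥ 3). Player 1 gets 11.
Every other cell has a profitable deviation for at least one player. Highest of {11, 10, 11} is 11.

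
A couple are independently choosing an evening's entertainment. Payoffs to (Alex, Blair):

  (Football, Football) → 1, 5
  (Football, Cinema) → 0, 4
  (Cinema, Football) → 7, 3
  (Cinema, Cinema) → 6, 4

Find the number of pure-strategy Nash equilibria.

1

Both Cinema: Alex gets 6 (best alternative 0); Blair gets 4 (best alternative 3). Neither deviates — NE.
Both Football is not a NE: Alex would switch to Cinema (7 > 1).
No other cell survives both best-response checks, so there is 1 pure NE.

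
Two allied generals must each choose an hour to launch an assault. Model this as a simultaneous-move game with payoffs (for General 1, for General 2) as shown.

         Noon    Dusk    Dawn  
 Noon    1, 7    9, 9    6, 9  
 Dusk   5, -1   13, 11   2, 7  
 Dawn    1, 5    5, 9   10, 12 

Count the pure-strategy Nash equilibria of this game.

2

Both Dusk: General 1 gets 13 (best alternative 9); General 2 gets 11 (best alternative 7). Neither deviates — NE.
Both Dawn: General 1 gets 10 (best alternative 6); General 2 gets 12 (best alternative 9). Neither deviates — NE.
Both Noon is not a NE: General 1 would switch to Dusk (5 > 1).
No other cell survives both best-response checks, so there are 2 pure NE.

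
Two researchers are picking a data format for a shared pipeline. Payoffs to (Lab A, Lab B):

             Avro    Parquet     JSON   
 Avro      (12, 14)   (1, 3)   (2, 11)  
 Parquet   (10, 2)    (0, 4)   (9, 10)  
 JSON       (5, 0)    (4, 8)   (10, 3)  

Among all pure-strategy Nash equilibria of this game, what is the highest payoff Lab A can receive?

Both Avro is a pure NE (Lab A: 12 ≥ 10; Lab B: 14 ≥ 11). Lab A gets 12.
(JSON, Parquet) is a pure NE (Lab A: 4 ≥ 1; Lab B: 8 ≥ 3). Lab A gets 4.
Every other cell has a profitable deviation for at least one player. Highest of {12, 4} is 12.

12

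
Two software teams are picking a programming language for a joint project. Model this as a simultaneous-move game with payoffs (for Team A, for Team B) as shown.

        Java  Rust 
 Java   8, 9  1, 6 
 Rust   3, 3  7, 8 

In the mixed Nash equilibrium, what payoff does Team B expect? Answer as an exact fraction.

Team A mixes with probability p on Java, chosen so Team B is indifferent: 9p + 3(1−p) = 6p + 8(1−p) gives p = 5/8.
Team B's expected payoff is 9·5/8 + 3·3/8 = 27/4.

27/4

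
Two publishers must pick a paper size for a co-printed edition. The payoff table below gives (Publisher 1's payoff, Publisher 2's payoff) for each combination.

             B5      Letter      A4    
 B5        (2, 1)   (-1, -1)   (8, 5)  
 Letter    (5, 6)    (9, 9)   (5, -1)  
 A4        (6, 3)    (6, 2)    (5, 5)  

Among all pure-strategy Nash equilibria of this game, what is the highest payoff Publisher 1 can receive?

(B5, A4) is a pure NE (Publisher 1: 8 ≥ 5; Publisher 2: 5 ≥ 1). Publisher 1 gets 8.
Both Letter is a pure NE (Publisher 1: 9 ≥ 6; Publisher 2: 9 ≥ 6). Publisher 1 gets 9.
Every other cell has a profitable deviation for at least one player. Highest of {8, 9} is 9.

9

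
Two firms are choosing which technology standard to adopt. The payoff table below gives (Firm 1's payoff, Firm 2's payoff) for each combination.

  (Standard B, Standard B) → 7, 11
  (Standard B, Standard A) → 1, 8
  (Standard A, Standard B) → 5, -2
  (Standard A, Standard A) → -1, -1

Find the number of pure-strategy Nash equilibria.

Both Standard B: Firm 1 gets 7 (best alternative 5); Firm 2 gets 11 (best alternative 8). Neither deviates — NE.
Both Standard A is not a NE: Firm 1 would switch to Standard B (1 > -1).
No other cell survives both best-response checks, so there is 1 pure NE.

1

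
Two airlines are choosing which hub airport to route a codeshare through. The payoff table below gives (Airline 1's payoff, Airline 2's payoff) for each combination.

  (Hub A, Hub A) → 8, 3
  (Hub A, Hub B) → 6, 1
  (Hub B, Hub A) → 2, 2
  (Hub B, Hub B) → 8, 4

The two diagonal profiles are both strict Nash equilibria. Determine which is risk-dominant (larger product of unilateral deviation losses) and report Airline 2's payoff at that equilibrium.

3

At both Hub A: Airline 1 loses 8 − 2 = 6 by deviating; Airline 2 loses 3 − 1 = 2. Product = 6·2 = 12.
At both Hub B: Airline 1 loses 8 − 6 = 2 by deviating; Airline 2 loses 4 − 2 = 2. Product = 2·2 = 4.
12 > 4, so both Hub A is risk-dominant. Airline 2's payoff there is 3.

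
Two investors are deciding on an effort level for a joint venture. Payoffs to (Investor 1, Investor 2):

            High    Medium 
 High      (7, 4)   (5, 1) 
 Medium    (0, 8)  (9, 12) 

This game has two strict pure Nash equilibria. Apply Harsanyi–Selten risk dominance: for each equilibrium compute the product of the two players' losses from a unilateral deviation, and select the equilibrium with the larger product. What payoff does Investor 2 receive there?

At both High: Investor 1 loses 7 − 0 = 7 by deviating; Investor 2 loses 4 − 1 = 3. Product = 7·3 = 21.
At both Medium: Investor 1 loses 9 − 5 = 4 by deviating; Investor 2 loses 12 − 8 = 4. Product = 4·4 = 16.
21 > 16, so both High is risk-dominant. Investor 2's payoff there is 4.

4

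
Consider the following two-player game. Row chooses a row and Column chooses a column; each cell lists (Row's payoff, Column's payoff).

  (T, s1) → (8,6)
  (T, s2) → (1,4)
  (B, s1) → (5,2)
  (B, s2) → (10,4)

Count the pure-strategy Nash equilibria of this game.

(T, s1): Row gets 8 (best alternative 5); Column gets 6 (best alternative 4). Neither deviates — NE.
(B, s2): Row gets 10 (best alternative 1); Column gets 4 (best alternative 2). Neither deviates — NE.
(T, s2) is not a NE: Row would switch to B (10 > 1).
No other cell survives both best-response checks, so there are 2 pure NE.

2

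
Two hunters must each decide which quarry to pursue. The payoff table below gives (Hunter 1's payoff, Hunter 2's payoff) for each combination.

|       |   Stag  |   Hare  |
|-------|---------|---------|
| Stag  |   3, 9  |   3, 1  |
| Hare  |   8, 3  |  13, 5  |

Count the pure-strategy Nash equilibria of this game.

Both Hare: Hunter 1 gets 13 (best alternative 3); Hunter 2 gets 5 (best alternative 3). Neither deviates — NE.
Both Stag is not a NE: Hunter 1 would switch to Hare (8 > 3).
No other cell survives both best-response checks, so there is 1 pure NE.

1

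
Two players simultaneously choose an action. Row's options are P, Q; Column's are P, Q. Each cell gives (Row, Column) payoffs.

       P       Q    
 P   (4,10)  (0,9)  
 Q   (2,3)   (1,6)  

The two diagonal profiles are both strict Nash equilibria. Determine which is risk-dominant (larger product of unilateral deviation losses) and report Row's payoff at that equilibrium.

1

At both P: Row loses 4 − 2 = 2 by deviating; Column loses 10 − 9 = 1. Product = 2·1 = 2.
At both Q: Row loses 1 − 0 = 1 by deviating; Column loses 6 − 3 = 3. Product = 1·3 = 3.
3 > 2, so both Q is risk-dominant. Row's payoff there is 1.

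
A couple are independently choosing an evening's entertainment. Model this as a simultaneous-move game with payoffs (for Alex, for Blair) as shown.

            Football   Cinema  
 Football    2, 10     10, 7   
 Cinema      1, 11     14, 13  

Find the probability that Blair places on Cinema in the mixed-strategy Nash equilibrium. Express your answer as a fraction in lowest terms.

Blair's mix q on Football must make Alex indifferent between Football and Cinema.
Alex's payoff from Football: 2q + 10(1−q). From Cinema: 1q + 14(1−q).
Set equal: 1q = 4(1−q) → q = 4/5.
Probability on Cinema is 1 − 4/5 = 1/5.

1/5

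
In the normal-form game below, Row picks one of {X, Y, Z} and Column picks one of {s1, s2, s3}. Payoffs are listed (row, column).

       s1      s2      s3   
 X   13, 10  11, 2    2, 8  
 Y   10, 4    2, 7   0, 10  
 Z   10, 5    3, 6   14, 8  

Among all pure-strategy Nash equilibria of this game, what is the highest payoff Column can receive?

10

(X, s1) is a pure NE (Row: 13 ≥ 10; Column: 10 ≥ 8). Column gets 10.
(Z, s3) is a pure NE (Row: 14 ≥ 2; Column: 8 ≥ 6). Column gets 8.
Every other cell has a profitable deviation for at least one player. Highest of {10, 8} is 10.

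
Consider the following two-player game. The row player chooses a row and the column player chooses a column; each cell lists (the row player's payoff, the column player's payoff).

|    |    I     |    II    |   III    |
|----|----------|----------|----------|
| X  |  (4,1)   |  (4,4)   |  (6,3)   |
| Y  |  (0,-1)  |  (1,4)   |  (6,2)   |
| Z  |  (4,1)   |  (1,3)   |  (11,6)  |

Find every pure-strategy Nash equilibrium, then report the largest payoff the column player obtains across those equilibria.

(X, II) is a pure NE (the row player: 4 ≥ 1; the column player: 4 ≥ 3). The column player gets 4.
(Z, III) is a pure NE (the row player: 11 ≥ 6; the column player: 6 ≥ 3). The column player gets 6.
Every other cell has a profitable deviation for at least one player. Highest of {4, 6} is 6.

6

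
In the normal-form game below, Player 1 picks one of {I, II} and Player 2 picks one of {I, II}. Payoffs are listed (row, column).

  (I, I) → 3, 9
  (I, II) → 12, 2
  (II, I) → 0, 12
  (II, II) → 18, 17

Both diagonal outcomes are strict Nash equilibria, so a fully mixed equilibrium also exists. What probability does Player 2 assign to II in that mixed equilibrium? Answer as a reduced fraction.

Player 2's mix q on I must make Player 1 indifferent between I and II.
Player 1's payoff from I: 3q + 12(1−q). From II: 0q + 18(1−q).
Set equal: 3q = 6(1−q) → q = 6/9 = 2/3.
Probability on II is 1 − 2/3 = 1/3.

1/3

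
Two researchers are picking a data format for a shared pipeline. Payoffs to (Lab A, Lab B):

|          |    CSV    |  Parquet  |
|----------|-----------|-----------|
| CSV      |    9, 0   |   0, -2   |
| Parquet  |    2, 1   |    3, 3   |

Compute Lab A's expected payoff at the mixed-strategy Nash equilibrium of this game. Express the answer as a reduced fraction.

27/10

Lab B mixes with probability q on CSV, chosen so Lab A is indifferent: 9q + 0(1−q) = 2q + 3(1−q) gives q = 3/10.
Lab A's expected payoff (from either row, since indifferent) is 9·3/10 + 0·7/10 = 27/10.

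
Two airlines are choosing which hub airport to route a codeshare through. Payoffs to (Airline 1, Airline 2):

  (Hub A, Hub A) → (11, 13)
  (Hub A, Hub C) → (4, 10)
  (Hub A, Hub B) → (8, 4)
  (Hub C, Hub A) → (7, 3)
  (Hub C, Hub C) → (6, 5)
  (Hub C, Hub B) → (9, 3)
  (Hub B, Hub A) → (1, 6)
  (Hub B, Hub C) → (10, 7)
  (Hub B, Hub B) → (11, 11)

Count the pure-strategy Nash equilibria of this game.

2

Both Hub A: Airline 1 gets 11 (best alternative 7); Airline 2 gets 13 (best alternative 10). Neither deviates — NE.
Both Hub B: Airline 1 gets 11 (best alternative 9); Airline 2 gets 11 (best alternative 7). Neither deviates — NE.
Both Hub C is not a NE: Airline 1 would switch to Hub B (10 > 6).
No other cell survives both best-response checks, so there are 2 pure NE.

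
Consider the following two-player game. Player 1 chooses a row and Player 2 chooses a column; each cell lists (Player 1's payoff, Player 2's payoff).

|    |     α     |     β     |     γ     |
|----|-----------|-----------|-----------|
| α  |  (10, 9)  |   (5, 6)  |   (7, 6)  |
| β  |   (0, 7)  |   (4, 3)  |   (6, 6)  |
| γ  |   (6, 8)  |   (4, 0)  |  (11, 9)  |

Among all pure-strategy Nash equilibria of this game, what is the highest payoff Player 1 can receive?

Both α is a pure NE (Player 1: 10 ≥ 6; Player 2: 9 ≥ 6). Player 1 gets 10.
Both γ is a pure NE (Player 1: 11 ≥ 7; Player 2: 9 ≥ 8). Player 1 gets 11.
Every other cell has a profitable deviation for at least one player. Highest of {10, 11} is 11.

11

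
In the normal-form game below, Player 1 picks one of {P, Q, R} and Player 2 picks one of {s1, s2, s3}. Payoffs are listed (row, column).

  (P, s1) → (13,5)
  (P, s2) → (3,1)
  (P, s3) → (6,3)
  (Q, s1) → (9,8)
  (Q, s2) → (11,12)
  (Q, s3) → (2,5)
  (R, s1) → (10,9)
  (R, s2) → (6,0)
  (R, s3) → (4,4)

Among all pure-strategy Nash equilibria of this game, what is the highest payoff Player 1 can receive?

(P, s1) is a pure NE (Player 1: 13 ≥ 10; Player 2: 5 ≥ 3). Player 1 gets 13.
(Q, s2) is a pure NE (Player 1: 11 ≥ 6; Player 2: 12 ≥ 8). Player 1 gets 11.
Every other cell has a profitable deviation for at least one player. Highest of {13, 11} is 13.

13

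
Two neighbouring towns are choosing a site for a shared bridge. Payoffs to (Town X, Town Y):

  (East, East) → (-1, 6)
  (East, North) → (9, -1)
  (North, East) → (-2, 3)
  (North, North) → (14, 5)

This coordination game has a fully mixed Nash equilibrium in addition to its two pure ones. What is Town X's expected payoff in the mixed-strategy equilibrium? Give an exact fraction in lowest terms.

2/3

Town Y mixes with probability q on East, chosen so Town X is indifferent: (-1)q + 9(1−q) = (-2)q + 14(1−q) gives q = 5/6.
Town X's expected payoff (from either row, since indifferent) is (-1)·5/6 + 9·1/6 = 2/3.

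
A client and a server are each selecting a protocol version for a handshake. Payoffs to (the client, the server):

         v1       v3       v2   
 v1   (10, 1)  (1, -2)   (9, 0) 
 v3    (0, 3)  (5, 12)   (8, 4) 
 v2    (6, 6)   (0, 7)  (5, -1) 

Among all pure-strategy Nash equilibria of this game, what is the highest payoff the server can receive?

Both v1 is a pure NE (the client: 10 ≥ 6; the server: 1 ≥ 0). The server gets 1.
Both v3 is a pure NE (the client: 5 ≥ 1; the server: 12 ≥ 4). The server gets 12.
Every other cell has a profitable deviation for at least one player. Highest of {1, 12} is 12.

12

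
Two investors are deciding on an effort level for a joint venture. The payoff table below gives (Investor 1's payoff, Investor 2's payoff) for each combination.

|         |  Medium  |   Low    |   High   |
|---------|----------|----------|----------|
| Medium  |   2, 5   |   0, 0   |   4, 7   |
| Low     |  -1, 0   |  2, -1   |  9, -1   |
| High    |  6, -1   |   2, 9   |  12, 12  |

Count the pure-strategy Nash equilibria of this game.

1

Both High: Investor 1 gets 12 (best alternative 9); Investor 2 gets 12 (best alternative 9). Neither deviates — NE.
Both Low is not a NE: Investor 2 would switch to Medium (0 > -1).
No other cell survives both best-response checks, so there is 1 pure NE.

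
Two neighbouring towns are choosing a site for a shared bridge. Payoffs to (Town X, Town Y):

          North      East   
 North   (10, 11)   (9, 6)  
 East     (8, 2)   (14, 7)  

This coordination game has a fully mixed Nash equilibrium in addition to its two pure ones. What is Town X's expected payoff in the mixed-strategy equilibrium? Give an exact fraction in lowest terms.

68/7

Town Y mixes with probability q on North, chosen so Town X is indifferent: 10q + 9(1−q) = 8q + 14(1−q) gives q = 5/7.
Town X's expected payoff (from either row, since indifferent) is 10·5/7 + 9·2/7 = 68/7.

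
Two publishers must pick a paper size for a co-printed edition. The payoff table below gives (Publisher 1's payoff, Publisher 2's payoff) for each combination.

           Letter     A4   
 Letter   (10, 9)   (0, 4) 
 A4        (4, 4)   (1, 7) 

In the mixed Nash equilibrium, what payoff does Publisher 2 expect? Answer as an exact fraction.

Publisher 1 mixes with probability p on Letter, chosen so Publisher 2 is indifferent: 9p + 4(1−p) = 4p + 7(1−p) gives p = 3/8.
Publisher 2's expected payoff is 9·3/8 + 4·5/8 = 47/8.

47/8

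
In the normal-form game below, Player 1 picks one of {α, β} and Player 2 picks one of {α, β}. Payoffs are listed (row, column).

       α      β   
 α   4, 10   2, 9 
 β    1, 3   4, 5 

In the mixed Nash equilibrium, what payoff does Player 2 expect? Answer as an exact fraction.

23/3

Player 1 mixes with probability p on α, chosen so Player 2 is indifferent: 10p + 3(1−p) = 9p + 5(1−p) gives p = 2/3.
Player 2's expected payoff is 10·2/3 + 3·1/3 = 23/3.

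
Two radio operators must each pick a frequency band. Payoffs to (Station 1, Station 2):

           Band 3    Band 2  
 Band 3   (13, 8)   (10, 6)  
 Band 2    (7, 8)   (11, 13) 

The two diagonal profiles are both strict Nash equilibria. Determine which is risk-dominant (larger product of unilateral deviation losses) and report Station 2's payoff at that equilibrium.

8

At both Band 3: Station 1 loses 13 − 7 = 6 by deviating; Station 2 loses 8 − 6 = 2. Product = 6·2 = 12.
At both Band 2: Station 1 loses 11 − 10 = 1 by deviating; Station 2 loses 13 − 8 = 5. Product = 1·5 = 5.
12 > 5, so both Band 3 is risk-dominant. Station 2's payoff there is 8.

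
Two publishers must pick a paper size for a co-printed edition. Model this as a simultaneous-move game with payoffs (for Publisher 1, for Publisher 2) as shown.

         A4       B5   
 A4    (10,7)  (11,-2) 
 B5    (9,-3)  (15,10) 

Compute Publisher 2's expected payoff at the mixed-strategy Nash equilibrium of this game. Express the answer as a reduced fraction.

Publisher 1 mixes with probability p on A4, chosen so Publisher 2 is indifferent: 7p + (-3)(1−p) = (-2)p + 10(1−p) gives p = 13/22.
Publisher 2's expected payoff is 7·13/22 + (-3)·9/22 = 32/11.

32/11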